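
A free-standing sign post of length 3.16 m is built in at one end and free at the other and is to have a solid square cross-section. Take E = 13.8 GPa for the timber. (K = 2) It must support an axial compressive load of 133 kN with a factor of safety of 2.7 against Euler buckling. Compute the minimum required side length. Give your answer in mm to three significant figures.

a ≈ 189 mm

Required P_cr = n·P = 2.7 × 133 = 359.1 kN
L_e = K·L = 2 × 3.16 = 6.320 m
Required I = P_cr·L_e²/(π²E) = 3.591×10^5 × 6.320² / (π² × 1.38×10^10) = 1.053×10^-4 m⁴
I_req = 1.053×10^8 mm⁴
Solid square: I = a⁴/12  ⇒  a = (12I)^(1/4) = (12×1.053×10^8)^(1/4) = 189 mm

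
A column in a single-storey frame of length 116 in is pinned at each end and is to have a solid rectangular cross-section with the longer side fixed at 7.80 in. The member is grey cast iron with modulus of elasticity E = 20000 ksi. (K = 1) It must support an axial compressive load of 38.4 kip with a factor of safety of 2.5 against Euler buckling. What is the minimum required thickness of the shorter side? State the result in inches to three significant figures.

Required P_cr = n·P = 2.5 × 38.4 = 96.00 kip
L_e = K·L = 1 × 116 = 116.0 in
Required I = P_cr·L_e²/(π²E) = 9.600×10^4 × 116.0² / (π² × 2.00×10^7) = 6.544 in⁴
Rectangle, weak axis: I_min = h·b³/12 with h = 7.80 in fixed  ⇒  b = (12I/h)^(1/3) = 2.16 in

b ≈ 2.16 in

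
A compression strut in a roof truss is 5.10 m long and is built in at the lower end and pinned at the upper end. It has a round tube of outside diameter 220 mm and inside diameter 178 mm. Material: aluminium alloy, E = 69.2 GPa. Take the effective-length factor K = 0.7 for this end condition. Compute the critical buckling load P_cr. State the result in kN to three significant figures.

d_o = 220 mm, d_i = 178 mm
I = π(d_o⁴ − d_i⁴)/64 = π(220⁴ − 178.0⁴)/64 = 6.571×10^7 mm⁴
I = 6.571×10^7 mm⁴ = 6.571×10^-5 m⁴
Effective length L_e = K·L = 0.7 × 5.10 = 3.570 m
P_cr = π²EI / L_e² = π² × 69.2×10⁹ × 6.571×10^-5 / 3.570² = 3.521×10^6 N

P_cr ≈ 3520 kN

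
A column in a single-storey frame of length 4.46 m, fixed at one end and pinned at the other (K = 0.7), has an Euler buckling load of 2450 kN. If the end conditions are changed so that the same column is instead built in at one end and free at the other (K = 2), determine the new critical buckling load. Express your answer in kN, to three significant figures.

P_cr ∝ 1/K², so P_cr,new = P_cr,old × (K_old/K_new)² = 2450 × (0.7/2)²
= 2450 × 0.1225 = 300 kN

P_cr ≈ 300 kN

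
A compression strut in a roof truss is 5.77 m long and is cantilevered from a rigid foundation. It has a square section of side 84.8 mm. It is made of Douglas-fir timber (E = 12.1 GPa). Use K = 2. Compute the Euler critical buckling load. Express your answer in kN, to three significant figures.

P_cr ≈ 3.86 kN

I = a⁴/12 = 84.8⁴/12 = 4.309×10^6 mm⁴
I = 4.309×10^6 mm⁴ = 4.309×10^-6 m⁴
Effective length L_e = K·L = 2 × 5.77 = 11.54 m
P_cr = π²EI / L_e² = π² × 12.1×10⁹ × 4.309×10^-6 / 11.54² = 3.864×10^3 N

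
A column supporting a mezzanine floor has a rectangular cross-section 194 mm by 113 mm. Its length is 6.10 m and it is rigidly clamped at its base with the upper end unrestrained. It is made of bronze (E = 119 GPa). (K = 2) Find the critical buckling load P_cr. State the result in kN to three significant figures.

Buckling occurs about the weak axis: I_min = h·b³/12 with b = 113 mm (the shorter side).
I_min = 194×113³/12 = 2.333×10^7 mm⁴
I = 2.333×10^7 mm⁴ = 2.333×10^-5 m⁴
Effective length L_e = K·L = 2 × 6.10 = 12.20 m
P_cr = π²EI / L_e² = π² × 119×10⁹ × 2.333×10^-5 / 12.20² = 1.841×10^5 N

P_cr ≈ 184 kN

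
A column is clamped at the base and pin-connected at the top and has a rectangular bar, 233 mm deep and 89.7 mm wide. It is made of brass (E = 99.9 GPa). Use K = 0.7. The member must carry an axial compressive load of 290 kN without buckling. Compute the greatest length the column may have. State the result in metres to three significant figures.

Buckling occurs about the weak axis: I_min = h·b³/12 with b = 89.7 mm (the shorter side).
I_min = 233×89.7³/12 = 1.401×10^7 mm⁴
I = 1.401×10^-5 m⁴
At the buckling limit P_cr = P = 2.900×10^5 N
From P_cr = π²EI/(K·L)²:  L = (1/K)·√(π²EI/P_cr) = (1/0.7)·√(π²×9.99×10^10×1.401×10^-5/2.900×10^5)
L = 9.86 m

L_max ≈ 9.86 m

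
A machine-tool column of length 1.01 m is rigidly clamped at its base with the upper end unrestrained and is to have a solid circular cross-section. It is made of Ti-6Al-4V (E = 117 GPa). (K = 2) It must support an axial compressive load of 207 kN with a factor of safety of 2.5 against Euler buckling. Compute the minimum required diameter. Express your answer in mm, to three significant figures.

d ≈ 78.1 mm

Required P_cr = n·P = 2.5 × 207 = 517.5 kN
L_e = K·L = 2 × 1.01 = 2.020 m
Required I = P_cr·L_e²/(π²E) = 5.175×10^5 × 2.020² / (π² × 1.17×10^11) = 1.829×10^-6 m⁴
I_req = 1.829×10^6 mm⁴
Solid circle: I = πd⁴/64  ⇒  d = (64I/π)^(1/4) = (64×1.829×10^6/π)^(1/4) = 78.1 mm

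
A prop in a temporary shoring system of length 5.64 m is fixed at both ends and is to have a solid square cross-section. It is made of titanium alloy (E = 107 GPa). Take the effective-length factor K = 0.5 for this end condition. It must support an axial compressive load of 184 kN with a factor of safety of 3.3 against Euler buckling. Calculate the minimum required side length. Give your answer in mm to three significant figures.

Required P_cr = n·P = 3.3 × 184 = 607.2 kN
L_e = K·L = 0.5 × 5.64 = 2.820 m
Required I = P_cr·L_e²/(π²E) = 6.072×10^5 × 2.820² / (π² × 1.07×10^11) = 4.572×10^-6 m⁴
I_req = 4.572×10^6 mm⁴
Solid square: I = a⁴/12  ⇒  a = (12I)^(1/4) = (12×4.572×10^6)^(1/4) = 86.1 mm

a ≈ 86.1 mm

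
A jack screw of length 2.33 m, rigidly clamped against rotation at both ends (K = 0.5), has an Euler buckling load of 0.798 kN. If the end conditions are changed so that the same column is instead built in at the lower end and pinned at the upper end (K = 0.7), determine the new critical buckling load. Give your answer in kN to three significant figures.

P_cr ≈ 0.407 kN

P_cr ∝ 1/K², so P_cr,new = P_cr,old × (K_old/K_new)² = 0.798 × (0.5/0.7)²
= 0.798 × 0.5102 = 0.407 kN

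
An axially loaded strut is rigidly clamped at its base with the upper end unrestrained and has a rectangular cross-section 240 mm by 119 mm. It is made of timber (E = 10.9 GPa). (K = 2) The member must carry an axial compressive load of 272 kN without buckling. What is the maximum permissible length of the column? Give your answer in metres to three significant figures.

Buckling occurs about the weak axis: I_min = h·b³/12 with b = 119 mm (the shorter side).
I_min = 240×119³/12 = 3.370×10^7 mm⁴
I = 3.370×10^-5 m⁴
At the buckling limit P_cr = P = 2.720×10^5 N
From P_cr = π²EI/(K·L)²:  L = (1/K)·√(π²EI/P_cr) = (1/2)·√(π²×1.09×10^10×3.370×10^-5/2.720×10^5)
L = 1.83 m

L_max ≈ 1.83 m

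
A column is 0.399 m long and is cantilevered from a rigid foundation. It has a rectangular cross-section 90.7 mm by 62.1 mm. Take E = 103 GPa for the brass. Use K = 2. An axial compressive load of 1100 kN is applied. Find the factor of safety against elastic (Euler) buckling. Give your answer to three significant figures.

n ≈ 2.63

Buckling occurs about the weak axis: I_min = h·b³/12 with b = 62.1 mm (the shorter side).
I_min = 90.7×62.1³/12 = 1.810×10^6 mm⁴
I = 1.810×10^6 mm⁴ = 1.810×10^-6 m⁴
Effective length L_e = K·L = 2 × 0.399 = 0.7980 m
P_cr = π²EI / L_e² = π² × 103×10⁹ × 1.810×10^-6 / 0.7980² = 2.890×10^6 N
Factor of safety n = P_cr / P = 2889.6 / 1100 = 2.63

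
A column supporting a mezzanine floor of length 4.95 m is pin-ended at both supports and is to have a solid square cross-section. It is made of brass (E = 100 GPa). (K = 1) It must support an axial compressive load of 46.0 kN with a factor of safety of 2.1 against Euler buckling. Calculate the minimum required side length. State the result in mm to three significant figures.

Required P_cr = n·P = 2.1 × 46.0 = 96.60 kN
L_e = K·L = 1 × 4.95 = 4.950 m
Required I = P_cr·L_e²/(π²E) = 9.660×10^4 × 4.950² / (π² × 1.00×10^11) = 2.398×10^-6 m⁴
I_req = 2.398×10^6 mm⁴
Solid square: I = a⁴/12  ⇒  a = (12I)^(1/4) = (12×2.398×10^6)^(1/4) = 73.2 mm

a ≈ 73.2 mm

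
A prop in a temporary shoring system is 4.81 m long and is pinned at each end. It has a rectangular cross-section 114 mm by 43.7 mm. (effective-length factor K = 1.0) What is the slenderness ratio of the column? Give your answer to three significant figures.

Buckling occurs about the weak axis: I_min = h·b³/12 with b = 43.7 mm (the shorter side).
I_min = 114×43.7³/12 = 7.928×10^5 mm⁴
A = 4.982×10^3 mm²;  r_min = √(I/A) = √(7.928×10^5/4.982×10^3) = 12.62 mm
L_e = K·L = 1 × 4.81 m = 4.810 m = 4810.0 mm
λ = L_e / r_min = 4810.0 / 12.62 = 381

λ ≈ 381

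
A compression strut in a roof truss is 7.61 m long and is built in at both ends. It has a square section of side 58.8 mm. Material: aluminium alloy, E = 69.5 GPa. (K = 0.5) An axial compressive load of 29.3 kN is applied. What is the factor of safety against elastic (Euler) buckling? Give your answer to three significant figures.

n ≈ 1.61

I = a⁴/12 = 58.8⁴/12 = 9.962×10^5 mm⁴
I = 9.962×10^5 mm⁴ = 9.962×10^-7 m⁴
Effective length L_e = K·L = 0.5 × 7.61 = 3.805 m
P_cr = π²EI / L_e² = π² × 69.5×10⁹ × 9.962×10^-7 / 3.805² = 4.720×10^4 N
Factor of safety n = P_cr / P = 47.196 / 29.3 = 1.61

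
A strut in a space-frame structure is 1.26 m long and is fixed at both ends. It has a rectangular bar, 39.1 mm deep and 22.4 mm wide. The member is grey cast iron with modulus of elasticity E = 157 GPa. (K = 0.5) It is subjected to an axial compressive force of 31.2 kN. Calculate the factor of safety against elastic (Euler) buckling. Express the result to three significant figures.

n ≈ 4.58

Buckling occurs about the weak axis: I_min = h·b³/12 with b = 22.4 mm (the shorter side).
I_min = 39.1×22.4³/12 = 3.662×10^4 mm⁴
I = 3.662×10^4 mm⁴ = 3.662×10^-8 m⁴
Effective length L_e = K·L = 0.5 × 1.26 = 0.6300 m
P_cr = π²EI / L_e² = π² × 157×10⁹ × 3.662×10^-8 / 0.6300² = 1.430×10^5 N
Factor of safety n = P_cr / P = 142.97 / 31.2 = 4.58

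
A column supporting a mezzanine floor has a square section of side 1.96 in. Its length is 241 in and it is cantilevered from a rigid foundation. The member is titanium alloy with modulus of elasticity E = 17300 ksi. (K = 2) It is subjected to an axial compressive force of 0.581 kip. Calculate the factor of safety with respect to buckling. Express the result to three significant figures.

n ≈ 1.56

I = a⁴/12 = 1.96⁴/12 = 1.230 in⁴
Effective length L_e = K·L = 2 × 241 = 482.0 in
P_cr = π²EI / L_e² = π² × 17300×10³ × 1.230 / 482.0² = 903.8 lb
Factor of safety n = P_cr / P = 0.90385 / 0.581 = 1.56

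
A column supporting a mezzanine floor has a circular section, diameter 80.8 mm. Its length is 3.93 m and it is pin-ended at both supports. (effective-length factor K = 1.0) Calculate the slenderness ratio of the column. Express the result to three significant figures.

For a solid circle r = d/4 = 80.8/4 = 20.20 mm
L_e = K·L = 1 × 3.93 m = 3.930 m = 3930.0 mm
λ = L_e / r_min = 3930.0 / 20.20 = 195

λ ≈ 195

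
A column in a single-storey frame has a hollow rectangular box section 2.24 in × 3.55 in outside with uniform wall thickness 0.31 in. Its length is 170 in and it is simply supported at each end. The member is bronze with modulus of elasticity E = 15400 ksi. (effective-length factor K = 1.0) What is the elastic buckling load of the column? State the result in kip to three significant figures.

Inner dimensions: h_i = 3.55 − 2×0.31 = 2.930 in, b_i = 2.24 − 2×0.31 = 1.620 in
Weak-axis I_min = (h_o·b_o³ − h_i·b_i³)/12 with b_o = 2.24, b_i = 1.620 in (shorter outer/inner sides).
I_min = (3.55×2.24³ − 2.930×1.620³)/12 = 2.287 in⁴
Effective length L_e = K·L = 1 × 170 = 170.0 in
P_cr = π²EI / L_e² = π² × 15400×10³ × 2.287 / 170.0² = 1.203×10^4 lb

P_cr ≈ 12.0 kip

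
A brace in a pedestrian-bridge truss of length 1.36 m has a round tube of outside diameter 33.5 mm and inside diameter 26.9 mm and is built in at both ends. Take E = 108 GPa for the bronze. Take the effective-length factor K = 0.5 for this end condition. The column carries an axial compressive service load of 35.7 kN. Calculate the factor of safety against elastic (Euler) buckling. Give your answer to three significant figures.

d_o = 33.5 mm, d_i = 26.9 mm
I = π(d_o⁴ − d_i⁴)/64 = π(33.5⁴ − 26.90⁴)/64 = 3.612×10^4 mm⁴
I = 3.612×10^4 mm⁴ = 3.612×10^-8 m⁴
Effective length L_e = K·L = 0.5 × 1.36 = 0.6800 m
P_cr = π²EI / L_e² = π² × 108×10⁹ × 3.612×10^-8 / 0.6800² = 8.326×10^4 N
Factor of safety n = P_cr / P = 83.264 / 35.7 = 2.33

n ≈ 2.33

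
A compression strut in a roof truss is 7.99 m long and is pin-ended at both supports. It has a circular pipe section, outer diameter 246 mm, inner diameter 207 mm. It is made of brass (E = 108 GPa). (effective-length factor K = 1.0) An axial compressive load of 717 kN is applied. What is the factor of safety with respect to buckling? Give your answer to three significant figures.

n ≈ 2.09

d_o = 246 mm, d_i = 207 mm
I = π(d_o⁴ − d_i⁴)/64 = π(246⁴ − 207.0⁴)/64 = 8.964×10^7 mm⁴
I = 8.964×10^7 mm⁴ = 8.964×10^-5 m⁴
Effective length L_e = K·L = 1 × 7.99 = 7.990 m
P_cr = π²EI / L_e² = π² × 108×10⁹ × 8.964×10^-5 / 7.990² = 1.497×10^6 N
Factor of safety n = P_cr / P = 1496.7 / 717 = 2.09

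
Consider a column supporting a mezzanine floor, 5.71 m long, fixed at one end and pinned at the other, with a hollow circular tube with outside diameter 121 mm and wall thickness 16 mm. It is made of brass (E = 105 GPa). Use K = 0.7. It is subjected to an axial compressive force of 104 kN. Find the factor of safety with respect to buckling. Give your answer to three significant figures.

Inner diameter d_i = 121 − 2×16 = 89.00 mm
I = π(d_o⁴ − d_i⁴)/64 = π(121⁴ − 89.00⁴)/64 = 7.442×10^6 mm⁴
I = 7.442×10^6 mm⁴ = 7.442×10^-6 m⁴
Effective length L_e = K·L = 0.7 × 5.71 = 3.997 m
P_cr = π²EI / L_e² = π² × 105×10⁹ × 7.442×10^-6 / 3.997² = 4.828×10^5 N
Factor of safety n = P_cr / P = 482.77 / 104 = 4.64

n ≈ 4.64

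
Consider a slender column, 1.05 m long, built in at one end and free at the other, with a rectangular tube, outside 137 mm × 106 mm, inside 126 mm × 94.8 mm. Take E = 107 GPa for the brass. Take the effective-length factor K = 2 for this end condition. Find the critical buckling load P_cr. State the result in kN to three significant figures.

Weak-axis I_min = (h_o·b_o³ − h_i·b_i³)/12 with b_o = 106, b_i = 94.80 mm (shorter outer/inner sides).
I_min = (137×106³ − 126.0×94.80³)/12 = 4.652×10^6 mm⁴
I = 4.652×10^6 mm⁴ = 4.652×10^-6 m⁴
Effective length L_e = K·L = 2 × 1.05 = 2.100 m
P_cr = π²EI / L_e² = π² × 107×10⁹ × 4.652×10^-6 / 2.100² = 1.114×10^6 N

P_cr ≈ 1110 kN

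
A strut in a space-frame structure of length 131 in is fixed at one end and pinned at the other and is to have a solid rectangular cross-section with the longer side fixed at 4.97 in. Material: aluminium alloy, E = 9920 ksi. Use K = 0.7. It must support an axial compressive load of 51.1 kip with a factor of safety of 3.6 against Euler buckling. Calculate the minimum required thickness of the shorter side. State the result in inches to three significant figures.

Required P_cr = n·P = 3.6 × 51.1 = 184.0 kip
L_e = K·L = 0.7 × 131 = 91.70 in
Required I = P_cr·L_e²/(π²E) = 1.840×10^5 × 91.70² / (π² × 9.92×10^6) = 15.80 in⁴
Rectangle, weak axis: I_min = h·b³/12 with h = 4.97 in fixed  ⇒  b = (12I/h)^(1/3) = 3.37 in

b ≈ 3.37 in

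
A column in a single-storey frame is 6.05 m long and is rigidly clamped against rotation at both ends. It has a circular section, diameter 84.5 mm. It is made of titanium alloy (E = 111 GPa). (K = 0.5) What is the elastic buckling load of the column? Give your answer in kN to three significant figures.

P_cr ≈ 300 kN

I = πd⁴/64 = π×84.5⁴/64 = 2.503×10^6 mm⁴
I = 2.503×10^6 mm⁴ = 2.503×10^-6 m⁴
Effective length L_e = K·L = 0.5 × 6.05 = 3.025 m
P_cr = π²EI / L_e² = π² × 111×10⁹ × 2.503×10^-6 / 3.025² = 2.996×10^5 N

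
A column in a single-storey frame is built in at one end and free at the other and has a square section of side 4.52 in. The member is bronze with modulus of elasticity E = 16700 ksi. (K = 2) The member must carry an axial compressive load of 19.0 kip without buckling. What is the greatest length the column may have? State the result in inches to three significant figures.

L_max ≈ 275 in

I = a⁴/12 = 4.52⁴/12 = 34.78 in⁴
At the buckling limit P_cr = P = 1.900×10^4 lb
From P_cr = π²EI/(K·L)²:  L = (1/K)·√(π²EI/P_cr) = (1/2)·√(π²×1.67×10^7×34.78/1.900×10^4)
L = 275 in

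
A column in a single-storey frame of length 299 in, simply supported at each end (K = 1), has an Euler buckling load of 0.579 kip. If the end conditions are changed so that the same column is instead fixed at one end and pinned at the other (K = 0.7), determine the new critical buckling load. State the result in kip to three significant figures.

P_cr ≈ 1.18 kip

P_cr ∝ 1/K², so P_cr,new = P_cr,old × (K_old/K_new)² = 0.579 × (1/0.7)²
= 0.579 × 2.041 = 1.18 kip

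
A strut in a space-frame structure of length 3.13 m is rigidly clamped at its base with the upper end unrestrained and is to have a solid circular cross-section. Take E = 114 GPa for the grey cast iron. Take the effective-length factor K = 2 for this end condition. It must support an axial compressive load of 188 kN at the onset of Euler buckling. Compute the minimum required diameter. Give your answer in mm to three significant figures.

d ≈ 107 mm

L_e = K·L = 2 × 3.13 = 6.260 m
Required I = P_cr·L_e²/(π²E) = 1.880×10^5 × 6.260² / (π² × 1.14×10^11) = 6.548×10^-6 m⁴
I_req = 6.548×10^6 mm⁴
Solid circle: I = πd⁴/64  ⇒  d = (64I/π)^(1/4) = (64×6.548×10^6/π)^(1/4) = 107 mm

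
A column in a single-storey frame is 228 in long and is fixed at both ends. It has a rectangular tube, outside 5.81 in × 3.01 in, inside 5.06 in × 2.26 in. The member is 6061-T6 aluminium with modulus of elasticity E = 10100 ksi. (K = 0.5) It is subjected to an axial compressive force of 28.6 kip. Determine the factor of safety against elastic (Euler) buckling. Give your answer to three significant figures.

Weak-axis I_min = (h_o·b_o³ − h_i·b_i³)/12 with b_o = 3.01, b_i = 2.260 in (shorter outer/inner sides).
I_min = (5.81×3.01³ − 5.060×2.260³)/12 = 8.336 in⁴
Effective length L_e = K·L = 0.5 × 228 = 114.0 in
P_cr = π²EI / L_e² = π² × 10100×10³ × 8.336 / 114.0² = 6.394×10^4 lb
Factor of safety n = P_cr / P = 63.942 / 28.6 = 2.24

n ≈ 2.24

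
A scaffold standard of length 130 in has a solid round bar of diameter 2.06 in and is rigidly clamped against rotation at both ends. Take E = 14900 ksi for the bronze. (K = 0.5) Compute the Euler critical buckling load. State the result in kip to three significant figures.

P_cr ≈ 30.8 kip

I = πd⁴/64 = π×2.06⁴/64 = 0.8840 in⁴
Effective length L_e = K·L = 0.5 × 130 = 65.00 in
P_cr = π²EI / L_e² = π² × 14900×10³ × 0.8840 / 65.00² = 3.077×10^4 lb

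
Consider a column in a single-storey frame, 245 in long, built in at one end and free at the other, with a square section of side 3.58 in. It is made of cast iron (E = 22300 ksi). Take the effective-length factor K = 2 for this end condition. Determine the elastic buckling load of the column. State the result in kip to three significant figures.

I = a⁴/12 = 3.58⁴/12 = 13.69 in⁴
Effective length L_e = K·L = 2 × 245 = 490.0 in
P_cr = π²EI / L_e² = π² × 22300×10³ × 13.69 / 490.0² = 1.255×10^4 lb

P_cr ≈ 12.5 kip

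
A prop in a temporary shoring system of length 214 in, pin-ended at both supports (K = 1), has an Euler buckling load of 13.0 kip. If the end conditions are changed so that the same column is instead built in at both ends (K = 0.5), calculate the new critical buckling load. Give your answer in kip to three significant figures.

P_cr ∝ 1/K², so P_cr,new = P_cr,old × (K_old/K_new)² = 13.0 × (1/0.5)²
= 13.0 × 4.000 = 52.0 kip

P_cr ≈ 52.0 kip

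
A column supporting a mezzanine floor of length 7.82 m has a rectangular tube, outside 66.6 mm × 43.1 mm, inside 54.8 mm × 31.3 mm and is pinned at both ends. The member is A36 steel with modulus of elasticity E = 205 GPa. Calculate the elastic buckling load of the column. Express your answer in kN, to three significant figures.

Weak-axis I_min = (h_o·b_o³ − h_i·b_i³)/12 with b_o = 43.1, b_i = 31.30 mm (shorter outer/inner sides).
I_min = (66.6×43.1³ − 54.80×31.30³)/12 = 3.043×10^5 mm⁴
I = 3.043×10^5 mm⁴ = 3.043×10^-7 m⁴
Effective length L_e = K·L = 1 × 7.82 = 7.820 m
P_cr = π²EI / L_e² = π² × 205×10⁹ × 3.043×10^-7 / 7.820² = 1.007×10^4 N

P_cr ≈ 10.1 kN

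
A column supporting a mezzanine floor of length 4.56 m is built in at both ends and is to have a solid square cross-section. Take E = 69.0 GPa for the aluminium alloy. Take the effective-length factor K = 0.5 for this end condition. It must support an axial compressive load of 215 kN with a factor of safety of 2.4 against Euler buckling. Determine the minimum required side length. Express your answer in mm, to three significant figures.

a ≈ 82.9 mm

Required P_cr = n·P = 2.4 × 215 = 516.0 kN
L_e = K·L = 0.5 × 4.56 = 2.280 m
Required I = P_cr·L_e²/(π²E) = 5.160×10^5 × 2.280² / (π² × 6.90×10^10) = 3.939×10^-6 m⁴
I_req = 3.939×10^6 mm⁴
Solid square: I = a⁴/12  ⇒  a = (12I)^(1/4) = (12×3.939×10^6)^(1/4) = 82.9 mm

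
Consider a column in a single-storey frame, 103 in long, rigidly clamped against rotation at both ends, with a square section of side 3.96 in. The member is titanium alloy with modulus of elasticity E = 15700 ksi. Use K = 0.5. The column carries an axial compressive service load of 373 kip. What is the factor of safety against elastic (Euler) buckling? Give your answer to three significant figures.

I = a⁴/12 = 3.96⁴/12 = 20.49 in⁴
Effective length L_e = K·L = 0.5 × 103 = 51.50 in
P_cr = π²EI / L_e² = π² × 15700×10³ × 20.49 / 51.50² = 1.197×10^6 lb
Factor of safety n = P_cr / P = 1197.2 / 373 = 3.21

n ≈ 3.21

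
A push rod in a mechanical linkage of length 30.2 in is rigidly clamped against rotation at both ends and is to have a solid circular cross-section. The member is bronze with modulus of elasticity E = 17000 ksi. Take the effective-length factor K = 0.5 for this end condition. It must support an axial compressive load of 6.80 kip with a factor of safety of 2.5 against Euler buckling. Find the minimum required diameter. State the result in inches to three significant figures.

Required P_cr = n·P = 2.5 × 6.80 = 17.00 kip
L_e = K·L = 0.5 × 30.2 = 15.10 in
Required I = P_cr·L_e²/(π²E) = 1.700×10^4 × 15.10² / (π² × 1.70×10^7) = 2.310×10^-2 in⁴
Solid circle: I = πd⁴/64  ⇒  d = (64I/π)^(1/4) = (64×2.310×10^-2/π)^(1/4) = 0.828 in

d ≈ 0.828 in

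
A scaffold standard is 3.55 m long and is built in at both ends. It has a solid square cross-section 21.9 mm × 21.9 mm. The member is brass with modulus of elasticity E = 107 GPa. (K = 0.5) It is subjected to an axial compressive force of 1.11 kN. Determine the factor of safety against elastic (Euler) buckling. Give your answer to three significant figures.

I = a⁴/12 = 21.9⁴/12 = 1.917×10^4 mm⁴
I = 1.917×10^4 mm⁴ = 1.917×10^-8 m⁴
Effective length L_e = K·L = 0.5 × 3.55 = 1.775 m
P_cr = π²EI / L_e² = π² × 107×10⁹ × 1.917×10^-8 / 1.775² = 6.425×10^3 N
Factor of safety n = P_cr / P = 6.4251 / 1.11 = 5.79

n ≈ 5.79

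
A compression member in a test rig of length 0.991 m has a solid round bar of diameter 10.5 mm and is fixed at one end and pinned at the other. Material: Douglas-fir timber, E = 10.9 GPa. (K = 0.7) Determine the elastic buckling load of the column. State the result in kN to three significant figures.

P_cr ≈ 0.133 kN

I = πd⁴/64 = π×10.5⁴/64 = 596.7 mm⁴
I = 596.7 mm⁴ = 5.967×10^-10 m⁴
Effective length L_e = K·L = 0.7 × 0.991 = 0.6937 m
P_cr = π²EI / L_e² = π² × 10.9×10⁹ × 5.967×10^-10 / 0.6937² = 133.4 N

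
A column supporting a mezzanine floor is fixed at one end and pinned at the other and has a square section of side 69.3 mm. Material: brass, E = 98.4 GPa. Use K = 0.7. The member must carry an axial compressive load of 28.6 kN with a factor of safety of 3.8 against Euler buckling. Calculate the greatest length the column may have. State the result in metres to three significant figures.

I = a⁴/12 = 69.3⁴/12 = 1.922×10^6 mm⁴
I = 1.922×10^-6 m⁴
Required critical load P_cr = n·P = 3.8 × 28.6 = 108.7 kN = 1.087×10^5 N
From P_cr = π²EI/(K·L)²:  L = (1/K)·√(π²EI/P_cr) = (1/0.7)·√(π²×9.84×10^10×1.922×10^-6/1.087×10^5)
L = 5.92 m

L_max ≈ 5.92 m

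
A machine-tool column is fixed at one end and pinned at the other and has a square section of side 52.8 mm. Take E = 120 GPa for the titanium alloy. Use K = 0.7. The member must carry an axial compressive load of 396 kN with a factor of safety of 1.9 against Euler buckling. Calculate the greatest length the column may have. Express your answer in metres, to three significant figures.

L_max ≈ 1.44 m

I = a⁴/12 = 52.8⁴/12 = 6.477×10^5 mm⁴
I = 6.477×10^-7 m⁴
Required critical load P_cr = n·P = 1.9 × 396 = 752.4 kN = 7.524×10^5 N
From P_cr = π²EI/(K·L)²:  L = (1/K)·√(π²EI/P_cr) = (1/0.7)·√(π²×1.20×10^11×6.477×10^-7/7.524×10^5)
L = 1.44 m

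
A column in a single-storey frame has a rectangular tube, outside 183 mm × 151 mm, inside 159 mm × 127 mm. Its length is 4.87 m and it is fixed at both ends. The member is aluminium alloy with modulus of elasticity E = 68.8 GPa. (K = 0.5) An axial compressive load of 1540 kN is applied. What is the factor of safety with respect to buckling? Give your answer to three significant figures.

Weak-axis I_min = (h_o·b_o³ − h_i·b_i³)/12 with b_o = 151, b_i = 127.0 mm (shorter outer/inner sides).
I_min = (183×151³ − 159.0×127.0³)/12 = 2.536×10^7 mm⁴
I = 2.536×10^7 mm⁴ = 2.536×10^-5 m⁴
Effective length L_e = K·L = 0.5 × 4.87 = 2.435 m
P_cr = π²EI / L_e² = π² × 68.8×10⁹ × 2.536×10^-5 / 2.435² = 2.905×10^6 N
Factor of safety n = P_cr / P = 2904.7 / 1540 = 1.89

n ≈ 1.89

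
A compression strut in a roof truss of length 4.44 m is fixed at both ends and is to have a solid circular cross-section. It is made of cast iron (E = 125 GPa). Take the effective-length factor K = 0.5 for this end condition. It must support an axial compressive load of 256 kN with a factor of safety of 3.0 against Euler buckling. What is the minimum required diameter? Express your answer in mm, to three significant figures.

d ≈ 88.9 mm

Required P_cr = n·P = 3.0 × 256 = 768.0 kN
L_e = K·L = 0.5 × 4.44 = 2.220 m
Required I = P_cr·L_e²/(π²E) = 7.680×10^5 × 2.220² / (π² × 1.25×10^11) = 3.068×10^-6 m⁴
I_req = 3.068×10^6 mm⁴
Solid circle: I = πd⁴/64  ⇒  d = (64I/π)^(1/4) = (64×3.068×10^6/π)^(1/4) = 88.9 mm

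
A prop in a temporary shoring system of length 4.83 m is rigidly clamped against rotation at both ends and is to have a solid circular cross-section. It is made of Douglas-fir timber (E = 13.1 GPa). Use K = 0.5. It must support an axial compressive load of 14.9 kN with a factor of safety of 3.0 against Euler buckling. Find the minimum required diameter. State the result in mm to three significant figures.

Required P_cr = n·P = 3.0 × 14.9 = 44.70 kN
L_e = K·L = 0.5 × 4.83 = 2.415 m
Required I = P_cr·L_e²/(π²E) = 4.470×10^4 × 2.415² / (π² × 1.31×10^10) = 2.016×10^-6 m⁴
I_req = 2.016×10^6 mm⁴
Solid circle: I = πd⁴/64  ⇒  d = (64I/π)^(1/4) = (64×2.016×10^6/π)^(1/4) = 80.1 mm

d ≈ 80.1 mm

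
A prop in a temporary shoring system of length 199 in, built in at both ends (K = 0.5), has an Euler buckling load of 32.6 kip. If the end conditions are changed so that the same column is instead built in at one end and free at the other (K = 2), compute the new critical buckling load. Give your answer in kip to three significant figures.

P_cr ∝ 1/K², so P_cr,new = P_cr,old × (K_old/K_new)² = 32.6 × (0.5/2)²
= 32.6 × 0.06250 = 2.04 kip

P_cr ≈ 2.04 kip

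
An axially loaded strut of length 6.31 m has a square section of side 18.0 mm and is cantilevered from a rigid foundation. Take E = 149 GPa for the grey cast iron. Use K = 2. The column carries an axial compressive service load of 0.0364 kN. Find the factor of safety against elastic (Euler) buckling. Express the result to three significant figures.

n ≈ 2.22

I = a⁴/12 = 18.0⁴/12 = 8.748×10^3 mm⁴
I = 8.748×10^3 mm⁴ = 8.748×10^-9 m⁴
Effective length L_e = K·L = 2 × 6.31 = 12.62 m
P_cr = π²EI / L_e² = π² × 149×10⁹ × 8.748×10^-9 / 12.62² = 80.77 N
Factor of safety n = P_cr / P = 0.080775 / 0.0364 = 2.22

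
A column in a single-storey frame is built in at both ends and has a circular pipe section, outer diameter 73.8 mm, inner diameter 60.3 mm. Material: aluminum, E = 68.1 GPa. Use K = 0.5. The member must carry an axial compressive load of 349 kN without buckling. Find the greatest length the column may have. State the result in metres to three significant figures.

L_max ≈ 2.49 m

d_o = 73.8 mm, d_i = 60.3 mm
I = π(d_o⁴ − d_i⁴)/64 = π(73.8⁴ − 60.30⁴)/64 = 8.071×10^5 mm⁴
I = 8.071×10^-7 m⁴
At the buckling limit P_cr = P = 3.490×10^5 N
From P_cr = π²EI/(K·L)²:  L = (1/K)·√(π²EI/P_cr) = (1/0.5)·√(π²×6.81×10^10×8.071×10^-7/3.490×10^5)
L = 2.49 m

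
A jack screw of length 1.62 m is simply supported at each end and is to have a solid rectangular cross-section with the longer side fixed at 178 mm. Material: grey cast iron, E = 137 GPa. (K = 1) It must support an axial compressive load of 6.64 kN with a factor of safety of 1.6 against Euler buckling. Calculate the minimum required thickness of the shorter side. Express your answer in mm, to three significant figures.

Required P_cr = n·P = 1.6 × 6.64 = 10.62 kN
L_e = K·L = 1 × 1.62 = 1.620 m
Required I = P_cr·L_e²/(π²E) = 1.062×10^4 × 1.620² / (π² × 1.37×10^11) = 2.062×10^-8 m⁴
I_req = 2.062×10^4 mm⁴
Rectangle, weak axis: I_min = h·b³/12 with h = 178 mm fixed  ⇒  b = (12I/h)^(1/3) = 11.2 mm

b ≈ 11.2 mm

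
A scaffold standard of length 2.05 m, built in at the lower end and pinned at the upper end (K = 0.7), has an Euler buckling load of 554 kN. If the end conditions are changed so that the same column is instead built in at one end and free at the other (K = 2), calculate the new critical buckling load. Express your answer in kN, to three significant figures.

P_cr ≈ 67.9 kN

P_cr ∝ 1/K², so P_cr,new = P_cr,old × (K_old/K_new)² = 554 × (0.7/2)²
= 554 × 0.1225 = 67.9 kN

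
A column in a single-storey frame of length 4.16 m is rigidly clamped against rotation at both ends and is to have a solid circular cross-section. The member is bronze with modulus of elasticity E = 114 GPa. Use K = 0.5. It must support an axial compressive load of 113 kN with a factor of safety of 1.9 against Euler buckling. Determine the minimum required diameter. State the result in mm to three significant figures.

d ≈ 64.0 mm

Required P_cr = n·P = 1.9 × 113 = 214.7 kN
L_e = K·L = 0.5 × 4.16 = 2.080 m
Required I = P_cr·L_e²/(π²E) = 2.147×10^5 × 2.080² / (π² × 1.14×10^11) = 8.256×10^-7 m⁴
I_req = 8.256×10^5 mm⁴
Solid circle: I = πd⁴/64  ⇒  d = (64I/π)^(1/4) = (64×8.256×10^5/π)^(1/4) = 64.0 mm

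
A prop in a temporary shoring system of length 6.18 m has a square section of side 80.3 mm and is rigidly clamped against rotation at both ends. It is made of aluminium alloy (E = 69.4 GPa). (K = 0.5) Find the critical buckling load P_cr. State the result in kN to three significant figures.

I = a⁴/12 = 80.3⁴/12 = 3.465×10^6 mm⁴
I = 3.465×10^6 mm⁴ = 3.465×10^-6 m⁴
Effective length L_e = K·L = 0.5 × 6.18 = 3.090 m
P_cr = π²EI / L_e² = π² × 69.4×10⁹ × 3.465×10^-6 / 3.090² = 2.486×10^5 N

P_cr ≈ 249 kN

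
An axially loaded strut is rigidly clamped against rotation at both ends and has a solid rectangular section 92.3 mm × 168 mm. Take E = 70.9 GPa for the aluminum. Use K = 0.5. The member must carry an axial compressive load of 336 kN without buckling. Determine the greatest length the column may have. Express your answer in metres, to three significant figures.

Buckling occurs about the weak axis: I_min = h·b³/12 with b = 92.3 mm (the shorter side).
I_min = 168×92.3³/12 = 1.101×10^7 mm⁴
I = 1.101×10^-5 m⁴
At the buckling limit P_cr = P = 3.360×10^5 N
From P_cr = π²EI/(K·L)²:  L = (1/K)·√(π²EI/P_cr) = (1/0.5)·√(π²×7.09×10^10×1.101×10^-5/3.360×10^5)
L = 9.58 m

L_max ≈ 9.58 m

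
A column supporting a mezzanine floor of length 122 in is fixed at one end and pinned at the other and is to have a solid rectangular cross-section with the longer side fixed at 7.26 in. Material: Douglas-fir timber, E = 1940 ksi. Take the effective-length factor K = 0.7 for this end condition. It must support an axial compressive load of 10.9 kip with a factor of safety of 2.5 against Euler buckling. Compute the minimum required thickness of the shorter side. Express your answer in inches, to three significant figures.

b ≈ 2.58 in

Required P_cr = n·P = 2.5 × 10.9 = 27.25 kip
L_e = K·L = 0.7 × 122 = 85.40 in
Required I = P_cr·L_e²/(π²E) = 2.725×10^4 × 85.40² / (π² × 1.94×10^6) = 10.38 in⁴
Rectangle, weak axis: I_min = h·b³/12 with h = 7.26 in fixed  ⇒  b = (12I/h)^(1/3) = 2.58 in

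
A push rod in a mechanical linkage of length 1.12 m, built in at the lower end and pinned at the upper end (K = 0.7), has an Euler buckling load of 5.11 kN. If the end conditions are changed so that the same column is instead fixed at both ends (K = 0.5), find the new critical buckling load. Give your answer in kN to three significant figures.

P_cr ∝ 1/K², so P_cr,new = P_cr,old × (K_old/K_new)² = 5.11 × (0.7/0.5)²
= 5.11 × 1.960 = 10.0 kN

P_cr ≈ 10.0 kN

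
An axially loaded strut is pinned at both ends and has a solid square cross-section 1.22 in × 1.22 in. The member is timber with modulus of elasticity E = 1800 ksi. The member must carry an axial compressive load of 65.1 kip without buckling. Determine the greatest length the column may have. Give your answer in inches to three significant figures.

I = a⁴/12 = 1.22⁴/12 = 0.1846 in⁴
At the buckling limit P_cr = P = 6.510×10^4 lb
From P_cr = π²EI/(K·L)²:  L = (1/K)·√(π²EI/P_cr) = (1/1)·√(π²×1.80×10^6×0.1846/6.510×10^4)
L = 7.10 in

L_max ≈ 7.10 in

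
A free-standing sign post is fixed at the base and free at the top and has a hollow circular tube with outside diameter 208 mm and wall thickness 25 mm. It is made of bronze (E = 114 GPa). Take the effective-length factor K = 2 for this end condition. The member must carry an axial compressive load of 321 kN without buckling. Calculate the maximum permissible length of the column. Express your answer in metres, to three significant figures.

L_max ≈ 7.33 m

Inner diameter d_i = 208 − 2×25 = 158.0 mm
I = π(d_o⁴ − d_i⁴)/64 = π(208⁴ − 158.0⁴)/64 = 6.129×10^7 mm⁴
I = 6.129×10^-5 m⁴
At the buckling limit P_cr = P = 3.210×10^5 N
From P_cr = π²EI/(K·L)²:  L = (1/K)·√(π²EI/P_cr) = (1/2)·√(π²×1.14×10^11×6.129×10^-5/3.210×10^5)
L = 7.33 m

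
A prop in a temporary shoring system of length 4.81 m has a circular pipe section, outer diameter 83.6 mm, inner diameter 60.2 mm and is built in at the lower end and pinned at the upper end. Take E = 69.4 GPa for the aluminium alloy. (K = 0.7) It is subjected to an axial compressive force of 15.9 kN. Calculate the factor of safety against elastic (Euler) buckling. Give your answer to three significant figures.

d_o = 83.6 mm, d_i = 60.2 mm
I = π(d_o⁴ − d_i⁴)/64 = π(83.6⁴ − 60.20⁴)/64 = 1.753×10^6 mm⁴
I = 1.753×10^6 mm⁴ = 1.753×10^-6 m⁴
Effective length L_e = K·L = 0.7 × 4.81 = 3.367 m
P_cr = π²EI / L_e² = π² × 69.4×10⁹ × 1.753×10^-6 / 3.367² = 1.059×10^5 N
Factor of safety n = P_cr / P = 105.91 / 15.9 = 6.66

n ≈ 6.66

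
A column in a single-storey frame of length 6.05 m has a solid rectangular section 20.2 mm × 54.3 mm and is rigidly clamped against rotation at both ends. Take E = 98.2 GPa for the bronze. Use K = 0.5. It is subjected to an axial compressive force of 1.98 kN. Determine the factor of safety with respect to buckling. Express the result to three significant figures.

Buckling occurs about the weak axis: I_min = h·b³/12 with b = 20.2 mm (the shorter side).
I_min = 54.3×20.2³/12 = 3.730×10^4 mm⁴
I = 3.730×10^4 mm⁴ = 3.730×10^-8 m⁴
Effective length L_e = K·L = 0.5 × 6.05 = 3.025 m
P_cr = π²EI / L_e² = π² × 98.2×10⁹ × 3.730×10^-8 / 3.025² = 3.950×10^3 N
Factor of safety n = P_cr / P = 3.9503 / 1.98 = 2.00

n ≈ 2.00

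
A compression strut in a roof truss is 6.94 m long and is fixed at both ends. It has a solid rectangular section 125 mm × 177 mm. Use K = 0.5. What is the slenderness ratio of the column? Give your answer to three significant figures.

λ ≈ 96.2

For a rectangle r_min = b/√12 = 125/√12 = 36.08 mm
L_e = K·L = 0.5 × 6.94 m = 3.470 m = 3470.0 mm
λ = L_e / r_min = 3470.0 / 36.08 = 96.2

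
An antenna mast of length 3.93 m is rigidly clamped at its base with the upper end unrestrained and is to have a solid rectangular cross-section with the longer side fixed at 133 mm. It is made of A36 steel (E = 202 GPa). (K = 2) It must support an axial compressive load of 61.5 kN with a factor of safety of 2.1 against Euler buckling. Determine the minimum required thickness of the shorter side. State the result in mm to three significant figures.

b ≈ 71.2 mm

Required P_cr = n·P = 2.1 × 61.5 = 129.2 kN
L_e = K·L = 2 × 3.93 = 7.860 m
Required I = P_cr·L_e²/(π²E) = 1.292×10^5 × 7.860² / (π² × 2.02×10^11) = 4.002×10^-6 m⁴
I_req = 4.002×10^6 mm⁴
Rectangle, weak axis: I_min = h·b³/12 with h = 133 mm fixed  ⇒  b = (12I/h)^(1/3) = 71.2 mm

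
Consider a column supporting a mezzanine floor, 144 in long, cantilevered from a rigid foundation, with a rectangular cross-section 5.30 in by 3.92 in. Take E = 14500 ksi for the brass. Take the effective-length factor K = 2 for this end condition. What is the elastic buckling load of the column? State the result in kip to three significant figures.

P_cr ≈ 45.9 kip

Buckling occurs about the weak axis: I_min = h·b³/12 with b = 3.92 in (the shorter side).
I_min = 5.30×3.92³/12 = 26.60 in⁴
Effective length L_e = K·L = 2 × 144 = 288.0 in
P_cr = π²EI / L_e² = π² × 14500×10³ × 26.60 / 288.0² = 4.590×10^4 lb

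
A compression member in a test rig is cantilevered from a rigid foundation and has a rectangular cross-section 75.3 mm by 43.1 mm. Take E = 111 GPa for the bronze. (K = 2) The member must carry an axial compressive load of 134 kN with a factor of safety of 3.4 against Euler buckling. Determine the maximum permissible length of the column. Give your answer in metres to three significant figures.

Buckling occurs about the weak axis: I_min = h·b³/12 with b = 43.1 mm (the shorter side).
I_min = 75.3×43.1³/12 = 5.024×10^5 mm⁴
I = 5.024×10^-7 m⁴
Required critical load P_cr = n·P = 3.4 × 134 = 455.6 kN = 4.556×10^5 N
From P_cr = π²EI/(K·L)²:  L = (1/K)·√(π²EI/P_cr) = (1/2)·√(π²×1.11×10^11×5.024×10^-7/4.556×10^5)
L = 0.550 m

L_max ≈ 0.550 m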